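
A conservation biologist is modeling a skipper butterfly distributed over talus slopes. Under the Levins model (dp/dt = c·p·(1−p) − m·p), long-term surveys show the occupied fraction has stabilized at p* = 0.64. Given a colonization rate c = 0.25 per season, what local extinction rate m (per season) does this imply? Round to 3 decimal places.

At equilibrium c(1−p*) = m.
m = 0.25 × (1 − 0.64) = 0.25 × 0.3600 = 0.0900.

0.090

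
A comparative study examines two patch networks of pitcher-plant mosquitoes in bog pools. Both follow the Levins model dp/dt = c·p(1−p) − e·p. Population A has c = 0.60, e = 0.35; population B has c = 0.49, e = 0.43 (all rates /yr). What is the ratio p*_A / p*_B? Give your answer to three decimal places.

3.403

A: p*_A = 1 − 0.35/0.60 = 0.4167.
B: p*_B = 1 − 0.43/0.49 = 0.1224.
p*_A / p*_B = 0.4167/0.1224 = 3.4028.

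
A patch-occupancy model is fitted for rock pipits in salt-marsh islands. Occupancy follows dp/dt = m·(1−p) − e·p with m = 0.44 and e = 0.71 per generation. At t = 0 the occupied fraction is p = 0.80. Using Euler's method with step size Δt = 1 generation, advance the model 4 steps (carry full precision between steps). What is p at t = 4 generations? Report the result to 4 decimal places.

Update rule: p ← p + [m·(1−p) − e·p]·Δt with Δt = 1.
p: 0.80000 → 0.32000  (Δp = -0.48000)
p: 0.32000 → 0.39200  (Δp = +0.07200)
p: 0.39200 → 0.38120  (Δp = -0.01080)
p: 0.38120 → 0.38282  (Δp = +0.00162)

0.3828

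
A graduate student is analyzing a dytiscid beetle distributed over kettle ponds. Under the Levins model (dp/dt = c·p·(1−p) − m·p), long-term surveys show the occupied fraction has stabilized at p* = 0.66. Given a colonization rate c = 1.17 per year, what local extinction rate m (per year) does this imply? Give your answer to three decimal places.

0.398

At equilibrium c(1−p*) = m.
m = 1.17 × (1 − 0.66) = 1.17 × 0.3400 = 0.3978.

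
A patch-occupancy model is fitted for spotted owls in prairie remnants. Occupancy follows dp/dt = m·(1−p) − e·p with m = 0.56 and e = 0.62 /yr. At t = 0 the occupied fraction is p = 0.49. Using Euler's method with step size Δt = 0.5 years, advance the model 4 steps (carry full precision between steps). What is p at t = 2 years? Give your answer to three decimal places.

Update rule: p ← p + [m·(1−p) − e·p]·Δt with Δt = 0.5.
  1  |  dp/dt·Δt = -0.009100  |  p_1 = 0.480900
  2  |  dp/dt·Δt = -0.003731  |  p_2 = 0.477169
  3  |  dp/dt·Δt = -0.001530  |  p_3 = 0.475639
  4  |  dp/dt·Δt = -0.000627  |  p_4 = 0.475012

0.475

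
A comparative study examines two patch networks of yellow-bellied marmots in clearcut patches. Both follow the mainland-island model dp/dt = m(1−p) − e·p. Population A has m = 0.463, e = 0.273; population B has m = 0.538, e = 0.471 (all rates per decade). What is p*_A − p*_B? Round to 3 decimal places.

0.096

A: p*_A = m/(m+e) = 0.463/0.7360 = 0.6291.
B: p*_B = 0.538/1.0090 = 0.5332.
p*_A − p*_B = 0.6291 − 0.5332 = 0.0959.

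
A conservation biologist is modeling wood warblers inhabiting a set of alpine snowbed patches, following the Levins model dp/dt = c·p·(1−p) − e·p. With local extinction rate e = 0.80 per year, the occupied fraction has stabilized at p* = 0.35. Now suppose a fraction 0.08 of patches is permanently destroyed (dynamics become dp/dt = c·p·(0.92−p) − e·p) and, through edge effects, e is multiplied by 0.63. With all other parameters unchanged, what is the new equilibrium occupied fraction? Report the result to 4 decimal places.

0.5105

Balance c(1−p*) = e gives c = e/(1 − 0.35000) = 0.80/0.65000 = 1.23077.
New p* = 0.92 − e/c = 0.92 − 0.50400/1.23077 = 0.51050.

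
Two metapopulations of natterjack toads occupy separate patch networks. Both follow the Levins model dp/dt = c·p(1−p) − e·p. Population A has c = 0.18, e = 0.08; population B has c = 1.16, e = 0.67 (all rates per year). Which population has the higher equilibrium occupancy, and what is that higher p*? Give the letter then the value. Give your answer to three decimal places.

A: p*_A = 1 − 0.08/0.18 = 0.5556.
B: p*_B = 1 − 0.67/1.16 = 0.4224.
A is higher at 0.5556.

A, 0.556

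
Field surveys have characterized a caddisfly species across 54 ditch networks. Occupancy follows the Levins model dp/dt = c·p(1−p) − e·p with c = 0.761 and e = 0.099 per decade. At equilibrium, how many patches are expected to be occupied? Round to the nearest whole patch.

p* = 1 − e/c = 1 − 0.099/0.761 = 0.8699.
Expected occupied patches = N × p* = 54 × 0.8699 = 46.98 ≈ 47.

47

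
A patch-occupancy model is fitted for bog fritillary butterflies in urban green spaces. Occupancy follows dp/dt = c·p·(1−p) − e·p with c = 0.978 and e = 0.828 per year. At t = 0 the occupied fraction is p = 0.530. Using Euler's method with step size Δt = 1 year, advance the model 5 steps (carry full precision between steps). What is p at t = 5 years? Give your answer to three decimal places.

0.207

Update rule: p ← p + [c·p·(1−p) − e·p]·Δt with Δt = 1.
  1  |  dp/dt·Δt = -0.195220  |  p_1 = 0.334780
  2  |  dp/dt·Δt = -0.059395  |  p_2 = 0.275385
  3  |  dp/dt·Δt = -0.032861  |  p_3 = 0.242524
  4  |  dp/dt·Δt = -0.021145  |  p_4 = 0.221379
  5  |  dp/dt·Δt = -0.014724  |  p_5 = 0.206655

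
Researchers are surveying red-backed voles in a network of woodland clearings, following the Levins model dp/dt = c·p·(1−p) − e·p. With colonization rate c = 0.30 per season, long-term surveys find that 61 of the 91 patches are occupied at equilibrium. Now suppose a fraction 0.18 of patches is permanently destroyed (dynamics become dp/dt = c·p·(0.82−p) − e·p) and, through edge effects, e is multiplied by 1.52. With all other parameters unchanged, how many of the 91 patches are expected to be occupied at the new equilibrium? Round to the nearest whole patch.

Observed p* = 61/91 = 0.67033.
Balance c(1−p*) = e gives e = 0.30×(1 − 0.67033) = 0.09890.
New p* = 0.82 − e/c = 0.82 − 0.15033/0.30000 = 0.31890.
Expected occupied = 91 × 0.31890 = 29.02 ≈ 29.

29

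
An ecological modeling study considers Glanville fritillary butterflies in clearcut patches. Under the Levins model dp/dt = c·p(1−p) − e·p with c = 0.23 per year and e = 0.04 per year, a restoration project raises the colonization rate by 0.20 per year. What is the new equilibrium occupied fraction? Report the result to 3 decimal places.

Before: p* = 1 − 0.04/0.23 = 0.8261.
After the change, c = 0.43, e = 0.04, so p* = 1 − 0.04/0.43 = 0.9070.

0.907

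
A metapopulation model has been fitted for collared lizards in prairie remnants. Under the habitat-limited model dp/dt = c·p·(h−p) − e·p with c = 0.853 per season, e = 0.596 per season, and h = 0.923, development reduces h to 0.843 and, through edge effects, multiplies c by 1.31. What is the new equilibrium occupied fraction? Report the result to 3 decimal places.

0.310

Before: p* = h − e/c = 0.923 − 0.596/0.853 = 0.923 − 0.6987 = 0.2243.
After: c = 1.11743, e = 0.596, h = 0.843; p* = 0.843 − 0.596/1.11743 = 0.3096.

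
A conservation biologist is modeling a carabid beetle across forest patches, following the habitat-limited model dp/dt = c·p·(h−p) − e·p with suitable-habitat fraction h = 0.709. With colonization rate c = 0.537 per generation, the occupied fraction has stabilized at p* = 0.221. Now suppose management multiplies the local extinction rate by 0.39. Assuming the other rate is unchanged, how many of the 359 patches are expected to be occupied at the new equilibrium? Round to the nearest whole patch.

186

Balance c(h−p*) = e gives e = 0.537×(0.709 − 0.22100) = 0.26206.
New p* = 0.709 − e/c = 0.709 − 0.10220/0.53700 = 0.51868.
Expected occupied = 359 × 0.51868 = 186.21 ≈ 186.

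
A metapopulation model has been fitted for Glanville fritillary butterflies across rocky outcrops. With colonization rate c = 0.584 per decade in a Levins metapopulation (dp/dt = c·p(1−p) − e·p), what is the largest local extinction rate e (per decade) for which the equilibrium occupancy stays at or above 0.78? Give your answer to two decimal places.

0.13

1 − e/c ≥ 0.78 ⇒ e ≤ c(1 − 0.78) = 0.584 × 0.2200.
e_max = 0.1285.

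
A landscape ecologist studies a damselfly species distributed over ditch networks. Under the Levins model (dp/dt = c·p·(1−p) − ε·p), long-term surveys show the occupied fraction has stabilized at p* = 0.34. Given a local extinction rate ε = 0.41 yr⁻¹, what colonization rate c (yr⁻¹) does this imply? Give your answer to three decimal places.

0.621

At equilibrium c(1−p*) = ε, so c = ε/(1−p*).
c = 0.41/(1 − 0.34) = 0.41/0.6600 = 0.6212.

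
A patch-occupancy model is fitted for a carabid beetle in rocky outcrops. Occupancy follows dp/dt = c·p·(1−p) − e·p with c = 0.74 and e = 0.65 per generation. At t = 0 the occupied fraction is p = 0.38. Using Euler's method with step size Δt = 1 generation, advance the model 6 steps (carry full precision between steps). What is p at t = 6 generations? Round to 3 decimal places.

0.190

Update rule: p ← p + [c·p·(1−p) − e·p]·Δt with Δt = 1.
t = 1: p = 0.38000 + (-0.07266) = 0.30734
t = 2: p = 0.30734 + (-0.04224) = 0.26510
t = 3: p = 0.26510 + (-0.02815) = 0.23696
t = 4: p = 0.23696 + (-0.02022) = 0.21673
t = 5: p = 0.21673 + (-0.01525) = 0.20148
t = 6: p = 0.20148 + (-0.01191) = 0.18957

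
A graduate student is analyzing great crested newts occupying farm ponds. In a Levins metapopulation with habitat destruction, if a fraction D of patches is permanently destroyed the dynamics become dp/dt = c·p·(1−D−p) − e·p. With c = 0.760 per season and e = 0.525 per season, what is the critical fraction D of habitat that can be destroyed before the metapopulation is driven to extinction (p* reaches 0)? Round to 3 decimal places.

The nontrivial equilibrium is p* = (1−D) − e/c; extinction occurs when this hits zero.
So D_crit = 1 − e/c = 1 − 0.525/0.760 = 1 − 0.6908 = 0.3092.
Note this equals the original equilibrium occupancy — the Levins extinction-debt result.

0.309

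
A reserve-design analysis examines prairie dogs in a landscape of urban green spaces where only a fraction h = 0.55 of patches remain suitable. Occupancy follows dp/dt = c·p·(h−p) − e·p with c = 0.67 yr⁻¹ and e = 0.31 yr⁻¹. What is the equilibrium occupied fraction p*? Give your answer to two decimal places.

Setting dp/dt = 0 and dividing by p* gives c·(h−p*) = e.
So p* = h − e/c = 0.55 − 0.31/0.67 = 0.55 − 0.4627 = 0.0873.

0.09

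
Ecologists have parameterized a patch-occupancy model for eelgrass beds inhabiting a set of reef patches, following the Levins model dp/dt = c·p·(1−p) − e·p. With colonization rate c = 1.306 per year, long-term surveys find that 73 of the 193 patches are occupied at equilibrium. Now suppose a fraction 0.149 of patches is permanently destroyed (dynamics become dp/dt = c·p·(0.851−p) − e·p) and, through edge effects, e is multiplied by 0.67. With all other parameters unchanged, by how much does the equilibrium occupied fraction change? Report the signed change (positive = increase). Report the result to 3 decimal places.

0.056

Observed p* = 73/193 = 0.37824.
Balance c(1−p*) = e gives e = 1.306×(1 − 0.37824) = 0.81202.
New p* = 0.851 − e/c = 0.851 − 0.54405/1.30600 = 0.43442.
Δp* = 0.43442 − 0.37824 = +0.05618.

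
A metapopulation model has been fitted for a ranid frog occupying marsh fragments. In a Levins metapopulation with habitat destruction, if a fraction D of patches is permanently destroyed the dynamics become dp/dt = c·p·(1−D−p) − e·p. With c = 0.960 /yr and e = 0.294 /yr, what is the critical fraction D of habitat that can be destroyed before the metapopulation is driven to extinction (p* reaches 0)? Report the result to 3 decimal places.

The nontrivial equilibrium is p* = (1−D) − e/c; extinction occurs when this hits zero.
So D_crit = 1 − e/c = 1 − 0.294/0.960 = 1 − 0.3062 = 0.6938.
This equals the undisturbed p*, a classic result of Lande's extension.

0.694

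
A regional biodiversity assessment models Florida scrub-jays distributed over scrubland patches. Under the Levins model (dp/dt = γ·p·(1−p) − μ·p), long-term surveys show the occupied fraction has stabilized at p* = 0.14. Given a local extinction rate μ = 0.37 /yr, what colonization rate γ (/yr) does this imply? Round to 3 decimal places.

0.430

At equilibrium γ(1−p*) = μ, so γ = μ/(1−p*).
γ = 0.37/(1 − 0.14) = 0.37/0.8600 = 0.4302.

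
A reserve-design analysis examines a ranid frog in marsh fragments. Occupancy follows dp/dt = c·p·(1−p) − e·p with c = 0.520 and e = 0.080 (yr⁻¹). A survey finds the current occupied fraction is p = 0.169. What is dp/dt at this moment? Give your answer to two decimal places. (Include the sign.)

Colonization term: c·p·(1−p) = 0.520×0.169×0.8310 = 0.07303.
Extinction term: e·p = 0.01352.
dp/dt = 0.07303 − 0.01352 = 0.05951.

0.06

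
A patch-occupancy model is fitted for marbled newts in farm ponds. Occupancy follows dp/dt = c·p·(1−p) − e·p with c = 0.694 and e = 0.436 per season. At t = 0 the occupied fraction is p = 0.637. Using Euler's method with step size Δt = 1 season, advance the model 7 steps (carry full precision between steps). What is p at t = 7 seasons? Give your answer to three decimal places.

Update rule: p ← p + [c·p·(1−p) − e·p]·Δt with Δt = 1.
  1  |  dp/dt·Δt = -0.117258  |  p_1 = 0.519742
  2  |  dp/dt·Δt = -0.053378  |  p_2 = 0.466364
  3  |  dp/dt·Δt = -0.030620  |  p_3 = 0.435744
  4  |  dp/dt·Δt = -0.019350  |  p_4 = 0.416394
  5  |  dp/dt·Δt = -0.012899  |  p_5 = 0.403495
  6  |  dp/dt·Δt = -0.008887  |  p_6 = 0.394608
  7  |  dp/dt·Δt = -0.006258  |  p_7 = 0.388350

0.388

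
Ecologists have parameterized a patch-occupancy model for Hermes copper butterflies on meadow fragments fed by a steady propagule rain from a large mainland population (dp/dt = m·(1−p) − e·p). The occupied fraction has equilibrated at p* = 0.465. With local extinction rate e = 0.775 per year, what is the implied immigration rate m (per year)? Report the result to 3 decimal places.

0.674

At equilibrium m(1−p*) = e·p*, so m = e·p*/(1−p*).
m = 0.775 × 0.465 / 0.5350 = 0.3604/0.5350 = 0.6736.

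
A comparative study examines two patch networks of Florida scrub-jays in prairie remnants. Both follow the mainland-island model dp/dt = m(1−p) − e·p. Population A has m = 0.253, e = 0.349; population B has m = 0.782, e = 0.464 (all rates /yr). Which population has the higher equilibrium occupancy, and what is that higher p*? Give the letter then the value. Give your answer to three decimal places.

A: p*_A = m/(m+e) = 0.253/0.6020 = 0.4203.
B: p*_B = 0.782/1.2460 = 0.6276.
B is higher at 0.6276.

B, 0.628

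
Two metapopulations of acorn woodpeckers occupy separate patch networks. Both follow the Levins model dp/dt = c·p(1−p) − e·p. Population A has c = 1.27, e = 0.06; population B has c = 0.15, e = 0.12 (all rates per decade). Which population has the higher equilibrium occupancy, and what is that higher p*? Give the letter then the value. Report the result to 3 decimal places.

A: p*_A = 1 − 0.06/1.27 = 0.9528.
B: p*_B = 1 − 0.12/0.15 = 0.2000.
A is higher at 0.9528.

A, 0.953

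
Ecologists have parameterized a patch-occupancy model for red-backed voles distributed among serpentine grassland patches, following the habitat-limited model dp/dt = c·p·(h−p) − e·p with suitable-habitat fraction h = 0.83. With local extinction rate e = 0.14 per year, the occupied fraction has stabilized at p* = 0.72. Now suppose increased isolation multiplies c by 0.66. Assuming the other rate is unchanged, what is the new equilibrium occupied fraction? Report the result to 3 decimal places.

0.663

Balance c(h−p*) = e gives c = e/(0.83 − 0.72000) = 0.14/0.11000 = 1.27273.
New p* = 0.83 − e/c = 0.83 − 0.14000/0.84000 = 0.66333.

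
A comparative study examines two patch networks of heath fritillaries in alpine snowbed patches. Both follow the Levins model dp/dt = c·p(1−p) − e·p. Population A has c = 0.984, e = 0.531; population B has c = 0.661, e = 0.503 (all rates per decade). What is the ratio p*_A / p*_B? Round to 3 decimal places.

1.926

A: p*_A = 1 − 0.531/0.984 = 0.4604.
B: p*_B = 1 − 0.503/0.661 = 0.2390.
p*_A / p*_B = 0.4604/0.2390 = 1.9260.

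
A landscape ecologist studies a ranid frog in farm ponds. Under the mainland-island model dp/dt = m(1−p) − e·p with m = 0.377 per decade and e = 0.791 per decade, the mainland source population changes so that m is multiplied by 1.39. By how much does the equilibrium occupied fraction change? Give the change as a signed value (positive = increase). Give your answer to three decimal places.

Before: p* = 0.377/(0.377+0.791) = 0.3228.
After: m = 0.52403, e = 0.791; p* = 0.52403/1.3150 = 0.3985.
Δp* = 0.3985 − 0.3228 = +0.0757.

0.076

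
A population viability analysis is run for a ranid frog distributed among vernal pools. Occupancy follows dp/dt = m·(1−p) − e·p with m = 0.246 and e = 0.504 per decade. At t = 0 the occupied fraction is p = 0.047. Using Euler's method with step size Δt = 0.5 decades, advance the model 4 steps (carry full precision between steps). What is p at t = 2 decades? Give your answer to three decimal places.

Update rule: p ← p + [m·(1−p) − e·p]·Δt with Δt = 0.5.
  1  |  dp/dt·Δt = +0.105375  |  p_1 = 0.152375
  2  |  dp/dt·Δt = +0.065859  |  p_2 = 0.218234
  3  |  dp/dt·Δt = +0.041162  |  p_3 = 0.259396
  4  |  dp/dt·Δt = +0.025726  |  p_4 = 0.285123

0.285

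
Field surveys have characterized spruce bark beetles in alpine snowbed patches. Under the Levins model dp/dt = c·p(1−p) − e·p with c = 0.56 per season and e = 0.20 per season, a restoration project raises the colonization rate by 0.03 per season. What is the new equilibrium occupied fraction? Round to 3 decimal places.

0.661

Before: p* = 1 − 0.20/0.56 = 0.6429.
After the change, c = 0.59, e = 0.2, so p* = 1 − 0.2/0.59 = 0.6610.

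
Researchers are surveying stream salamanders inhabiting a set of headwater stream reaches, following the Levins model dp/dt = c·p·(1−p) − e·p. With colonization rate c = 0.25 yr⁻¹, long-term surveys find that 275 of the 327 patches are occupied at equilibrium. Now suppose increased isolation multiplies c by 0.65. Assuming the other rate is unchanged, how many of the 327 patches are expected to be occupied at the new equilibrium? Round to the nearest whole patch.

247

Observed p* = 275/327 = 0.84098.
Balance c(1−p*) = e gives e = 0.25×(1 − 0.84098) = 0.03976.
New p* = 1 − e/c = 1 − 0.03976/0.16250 = 0.75532.
Expected occupied = 327 × 0.75532 = 246.99 ≈ 247.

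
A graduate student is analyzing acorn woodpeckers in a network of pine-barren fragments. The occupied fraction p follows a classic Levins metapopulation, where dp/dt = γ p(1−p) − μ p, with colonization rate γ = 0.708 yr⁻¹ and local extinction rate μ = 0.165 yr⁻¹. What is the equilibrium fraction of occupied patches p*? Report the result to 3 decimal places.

At equilibrium, colonization balances extinction: γ·p*·(1−p*) = μ·p*.
So p* = 1 − μ/γ = 1 − 0.165/0.708 = 1 − 0.2331 = 0.7669.

0.767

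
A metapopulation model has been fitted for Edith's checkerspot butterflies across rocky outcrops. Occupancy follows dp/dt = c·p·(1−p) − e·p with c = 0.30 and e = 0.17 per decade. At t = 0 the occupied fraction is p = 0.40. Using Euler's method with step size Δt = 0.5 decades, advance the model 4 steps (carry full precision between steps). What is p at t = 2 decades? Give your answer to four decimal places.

0.4074

Update rule: p ← p + [c·p·(1−p) − e·p]·Δt with Δt = 0.5.
t = 0.5: p = 0.40000 + (+0.00200) = 0.40200
t = 1: p = 0.40200 + (+0.00189) = 0.40389
t = 1.5: p = 0.40389 + (+0.00178) = 0.40567
t = 2: p = 0.40567 + (+0.00168) = 0.40736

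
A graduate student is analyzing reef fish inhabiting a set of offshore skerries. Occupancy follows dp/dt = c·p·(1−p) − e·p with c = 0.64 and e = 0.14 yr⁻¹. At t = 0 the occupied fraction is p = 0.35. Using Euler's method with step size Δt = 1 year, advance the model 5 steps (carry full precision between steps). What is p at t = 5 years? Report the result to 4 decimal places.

Update rule: p ← p + [c·p·(1−p) − e·p]·Δt with Δt = 1.
t = 1: p = 0.35000 + (+0.09660) = 0.44660
t = 2: p = 0.44660 + (+0.09565) = 0.54225
t = 3: p = 0.54225 + (+0.08294) = 0.62519
t = 4: p = 0.62519 + (+0.06244) = 0.68764
t = 5: p = 0.68764 + (+0.04120) = 0.72883

0.7288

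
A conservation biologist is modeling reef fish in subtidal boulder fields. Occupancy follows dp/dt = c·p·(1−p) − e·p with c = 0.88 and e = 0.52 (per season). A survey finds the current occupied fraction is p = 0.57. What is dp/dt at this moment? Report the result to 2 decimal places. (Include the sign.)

Colonization term: c·p·(1−p) = 0.88×0.57×0.4300 = 0.21569.
Extinction term: e·p = 0.29640.
dp/dt = 0.21569 − 0.29640 = -0.08071.

-0.08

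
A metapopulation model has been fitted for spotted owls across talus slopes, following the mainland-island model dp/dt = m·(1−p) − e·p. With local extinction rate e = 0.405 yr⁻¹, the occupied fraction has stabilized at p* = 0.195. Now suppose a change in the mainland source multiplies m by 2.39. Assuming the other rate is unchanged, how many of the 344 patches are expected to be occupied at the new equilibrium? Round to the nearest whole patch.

126

Balance m(1−p*) = e·p* gives m = e·p*/(1−p*) = 0.405×0.19500/0.80500 = 0.09811.
New p* = m/(m+e) = 0.23448/(0.23448+0.40500) = 0.36667.
Expected occupied = 344 × 0.36667 = 126.13 ≈ 126.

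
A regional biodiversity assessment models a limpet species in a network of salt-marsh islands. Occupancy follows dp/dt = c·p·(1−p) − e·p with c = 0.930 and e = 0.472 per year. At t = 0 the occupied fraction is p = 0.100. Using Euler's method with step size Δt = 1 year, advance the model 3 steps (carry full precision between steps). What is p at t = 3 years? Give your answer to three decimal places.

Update rule: p ← p + [c·p·(1−p) − e·p]·Δt with Δt = 1.
p: 0.10000 → 0.13650  (Δp = +0.03650)
p: 0.13650 → 0.18169  (Δp = +0.04519)
p: 0.18169 → 0.23420  (Δp = +0.05251)

0.234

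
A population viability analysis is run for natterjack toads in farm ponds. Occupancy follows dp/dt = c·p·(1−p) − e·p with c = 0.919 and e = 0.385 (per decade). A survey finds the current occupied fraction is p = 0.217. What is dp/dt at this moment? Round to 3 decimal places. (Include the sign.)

Colonization term: c·p·(1−p) = 0.919×0.217×0.7830 = 0.15615.
Extinction term: e·p = 0.08355.
dp/dt = 0.15615 − 0.08355 = 0.07260.

0.073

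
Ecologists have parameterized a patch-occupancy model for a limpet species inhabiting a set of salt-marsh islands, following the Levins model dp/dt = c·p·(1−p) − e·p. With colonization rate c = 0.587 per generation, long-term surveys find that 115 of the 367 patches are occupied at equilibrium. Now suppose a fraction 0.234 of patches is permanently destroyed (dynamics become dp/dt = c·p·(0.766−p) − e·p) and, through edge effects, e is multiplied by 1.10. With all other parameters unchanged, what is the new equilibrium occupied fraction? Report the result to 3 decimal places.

Observed p* = 115/367 = 0.31335.
Balance c(1−p*) = e gives e = 0.587×(1 − 0.31335) = 0.40306.
New p* = 0.766 − e/c = 0.766 − 0.44337/0.58700 = 0.01068.

0.011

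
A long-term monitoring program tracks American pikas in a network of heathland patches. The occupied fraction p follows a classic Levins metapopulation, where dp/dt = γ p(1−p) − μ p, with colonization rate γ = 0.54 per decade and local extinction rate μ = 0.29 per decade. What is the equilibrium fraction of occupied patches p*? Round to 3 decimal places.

At equilibrium, colonization balances extinction: γ·p*·(1−p*) = μ·p*.
So p* = 1 − μ/γ = 1 − 0.29/0.54 = 1 − 0.5370 = 0.4630.

0.463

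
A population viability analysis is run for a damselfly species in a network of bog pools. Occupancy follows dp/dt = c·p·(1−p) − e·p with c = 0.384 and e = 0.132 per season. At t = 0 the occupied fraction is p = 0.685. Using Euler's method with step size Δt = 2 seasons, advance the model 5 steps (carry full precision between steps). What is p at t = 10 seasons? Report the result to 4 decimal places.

0.6570

Update rule: p ← p + [c·p·(1−p) − e·p]·Δt with Δt = 2.
p: 0.68500 → 0.66988  (Δp = -0.01512)
p: 0.66988 → 0.66287  (Δp = -0.00701)
p: 0.66287 → 0.65950  (Δp = -0.00337)
p: 0.65950 → 0.65785  (Δp = -0.00164)
p: 0.65785 → 0.65704  (Δp = -0.00081)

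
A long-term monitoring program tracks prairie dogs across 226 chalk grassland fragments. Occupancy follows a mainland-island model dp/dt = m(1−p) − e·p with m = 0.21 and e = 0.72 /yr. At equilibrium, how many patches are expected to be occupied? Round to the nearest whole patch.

p* = m/(m+e) = 0.21/0.9300 = 0.2258.
Expected occupied patches = N × p* = 226 × 0.2258 = 51.03 ≈ 51.

51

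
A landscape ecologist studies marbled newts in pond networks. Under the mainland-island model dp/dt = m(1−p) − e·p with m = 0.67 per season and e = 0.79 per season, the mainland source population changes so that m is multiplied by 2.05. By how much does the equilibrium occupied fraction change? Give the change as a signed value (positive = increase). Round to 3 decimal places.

0.176

Before: p* = 0.67/(0.67+0.79) = 0.4589.
After: m = 1.3735, e = 0.79; p* = 1.3735/2.1635 = 0.6349.
Δp* = 0.6349 − 0.4589 = +0.1759.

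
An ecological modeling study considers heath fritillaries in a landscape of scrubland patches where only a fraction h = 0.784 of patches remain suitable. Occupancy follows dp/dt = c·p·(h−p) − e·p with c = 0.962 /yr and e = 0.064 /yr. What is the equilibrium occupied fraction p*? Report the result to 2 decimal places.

0.72

Setting dp/dt = 0 and dividing by p* gives c·(h−p*) = e.
So p* = h − e/c = 0.784 − 0.064/0.962 = 0.784 − 0.0665 = 0.7175.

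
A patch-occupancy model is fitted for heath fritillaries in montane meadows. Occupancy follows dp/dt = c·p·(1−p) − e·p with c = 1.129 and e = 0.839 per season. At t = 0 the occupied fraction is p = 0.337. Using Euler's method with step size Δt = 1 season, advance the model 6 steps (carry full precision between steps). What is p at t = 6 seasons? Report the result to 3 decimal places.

0.264

Update rule: p ← p + [c·p·(1−p) − e·p]·Δt with Δt = 1.
  1  |  dp/dt·Δt = -0.030489  |  p_1 = 0.306511
  2  |  dp/dt·Δt = -0.017180  |  p_2 = 0.289331
  3  |  dp/dt·Δt = -0.010605  |  p_3 = 0.278725
  4  |  dp/dt·Δt = -0.006879  |  p_4 = 0.271846
  5  |  dp/dt·Δt = -0.004598  |  p_5 = 0.267248
  6  |  dp/dt·Δt = -0.003133  |  p_6 = 0.264115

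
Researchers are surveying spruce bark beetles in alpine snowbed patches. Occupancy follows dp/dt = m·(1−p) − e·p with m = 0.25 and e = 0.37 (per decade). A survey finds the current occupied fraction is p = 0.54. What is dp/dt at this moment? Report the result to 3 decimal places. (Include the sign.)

Colonization term: m·(1−p) = 0.25×0.4600 = 0.11500.
Extinction term: e·p = 0.19980.
dp/dt = 0.11500 − 0.19980 = -0.08480.

-0.085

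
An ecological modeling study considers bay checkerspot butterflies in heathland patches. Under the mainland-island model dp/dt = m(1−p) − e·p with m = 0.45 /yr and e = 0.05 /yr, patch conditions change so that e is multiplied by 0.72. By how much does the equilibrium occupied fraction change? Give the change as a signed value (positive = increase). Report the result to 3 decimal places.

Before: p* = 0.45/(0.45+0.05) = 0.9000.
After: m = 0.45, e = 0.036; p* = 0.45/0.4860 = 0.9259.
Δp* = 0.9259 − 0.9000 = +0.0259.

0.026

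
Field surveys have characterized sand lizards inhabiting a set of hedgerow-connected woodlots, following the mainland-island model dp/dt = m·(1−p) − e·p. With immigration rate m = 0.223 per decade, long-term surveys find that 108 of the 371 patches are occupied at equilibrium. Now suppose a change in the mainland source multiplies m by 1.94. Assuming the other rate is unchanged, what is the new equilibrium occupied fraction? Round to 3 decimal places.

Observed p* = 108/371 = 0.29111.
Balance m(1−p*) = e·p* gives e = m(1−p*)/p* = 0.223×0.70889/0.29111 = 0.54303.
New p* = m/(m+e) = 0.43262/(0.43262+0.54303) = 0.44342.

0.443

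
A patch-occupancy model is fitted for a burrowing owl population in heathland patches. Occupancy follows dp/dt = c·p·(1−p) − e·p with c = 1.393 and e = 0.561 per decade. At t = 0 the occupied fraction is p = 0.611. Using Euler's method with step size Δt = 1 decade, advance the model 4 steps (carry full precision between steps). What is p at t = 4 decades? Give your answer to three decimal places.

Update rule: p ← p + [c·p·(1−p) − e·p]·Δt with Δt = 1.
  1  |  dp/dt·Δt = -0.011684  |  p_1 = 0.599316
  2  |  dp/dt·Δt = -0.001706  |  p_2 = 0.597610
  3  |  dp/dt·Δt = -0.000281  |  p_3 = 0.597329
  4  |  dp/dt·Δt = -0.000047  |  p_4 = 0.597282

0.597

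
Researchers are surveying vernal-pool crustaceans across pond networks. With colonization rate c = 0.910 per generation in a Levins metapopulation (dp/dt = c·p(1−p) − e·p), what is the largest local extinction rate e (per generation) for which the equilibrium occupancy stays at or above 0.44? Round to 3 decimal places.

0.510

1 − e/c ≥ 0.44 ⇒ e ≤ c(1 − 0.44) = 0.910 × 0.5600.
e_max = 0.5096.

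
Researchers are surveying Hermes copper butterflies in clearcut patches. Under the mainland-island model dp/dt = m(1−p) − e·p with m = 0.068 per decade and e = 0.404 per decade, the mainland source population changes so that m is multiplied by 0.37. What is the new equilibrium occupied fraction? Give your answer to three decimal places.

Before: p* = 0.068/(0.068+0.404) = 0.1441.
After: m = 0.02516, e = 0.404; p* = 0.02516/0.4292 = 0.0586.

0.059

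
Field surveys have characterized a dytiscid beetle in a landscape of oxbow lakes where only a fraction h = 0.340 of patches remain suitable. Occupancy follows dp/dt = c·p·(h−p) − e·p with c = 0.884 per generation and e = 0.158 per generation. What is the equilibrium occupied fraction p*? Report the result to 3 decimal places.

Setting dp/dt = 0 and dividing by p* gives c·(h−p*) = e.
So p* = h − e/c = 0.340 − 0.158/0.884 = 0.340 − 0.1787 = 0.1613.

0.161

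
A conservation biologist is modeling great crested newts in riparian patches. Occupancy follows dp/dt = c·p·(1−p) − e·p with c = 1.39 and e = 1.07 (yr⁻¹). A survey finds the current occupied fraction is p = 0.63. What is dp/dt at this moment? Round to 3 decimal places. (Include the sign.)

-0.350

Colonization term: c·p·(1−p) = 1.39×0.63×0.3700 = 0.32401.
Extinction term: e·p = 0.67410.
dp/dt = 0.32401 − 0.67410 = -0.35009.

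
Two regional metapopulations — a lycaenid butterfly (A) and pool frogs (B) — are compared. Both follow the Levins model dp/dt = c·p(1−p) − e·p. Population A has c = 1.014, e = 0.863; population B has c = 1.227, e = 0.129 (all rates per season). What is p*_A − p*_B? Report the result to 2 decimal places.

A: p*_A = 1 − 0.863/1.014 = 0.1489.
B: p*_B = 1 − 0.129/1.227 = 0.8949.
p*_A − p*_B = 0.1489 − 0.8949 = -0.7460.

-0.75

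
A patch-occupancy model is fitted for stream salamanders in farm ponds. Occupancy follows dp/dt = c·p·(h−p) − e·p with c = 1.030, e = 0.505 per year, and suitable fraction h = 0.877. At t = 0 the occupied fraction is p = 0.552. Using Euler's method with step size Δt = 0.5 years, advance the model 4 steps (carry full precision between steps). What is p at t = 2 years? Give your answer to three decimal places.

0.437

Update rule: p ← p + [c·p·(h−p) − e·p]·Δt with Δt = 0.5.
t = 0.5: p = 0.55200 + (-0.04699) = 0.50501
t = 1: p = 0.50501 + (-0.03077) = 0.47424
t = 1.5: p = 0.47424 + (-0.02138) = 0.45286
t = 2: p = 0.45286 + (-0.01543) = 0.43743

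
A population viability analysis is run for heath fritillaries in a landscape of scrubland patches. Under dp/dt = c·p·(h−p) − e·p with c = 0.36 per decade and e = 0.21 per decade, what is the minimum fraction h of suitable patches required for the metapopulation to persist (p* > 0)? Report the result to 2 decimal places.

0.58

p* = h − e/c is positive only when h > e/c.
h_min = e/c = 0.21/0.36 = 0.5833.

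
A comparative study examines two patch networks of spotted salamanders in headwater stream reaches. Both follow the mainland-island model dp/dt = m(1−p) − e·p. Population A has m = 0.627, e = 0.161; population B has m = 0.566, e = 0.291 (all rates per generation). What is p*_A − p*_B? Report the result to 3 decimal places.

A: p*_A = m/(m+e) = 0.627/0.7880 = 0.7957.
B: p*_B = 0.566/0.8570 = 0.6604.
p*_A − p*_B = 0.7957 − 0.6604 = 0.1352.

0.135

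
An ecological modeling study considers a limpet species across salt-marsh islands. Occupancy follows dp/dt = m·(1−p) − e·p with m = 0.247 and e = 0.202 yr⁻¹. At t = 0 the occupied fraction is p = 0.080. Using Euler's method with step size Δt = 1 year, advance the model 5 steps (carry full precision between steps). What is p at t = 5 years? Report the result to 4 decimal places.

0.5262

Update rule: p ← p + [m·(1−p) − e·p]·Δt with Δt = 1.
t = 1: p = 0.08000 + (+0.21108) = 0.29108
t = 2: p = 0.29108 + (+0.11631) = 0.40739
t = 3: p = 0.40739 + (+0.06408) = 0.47147
t = 4: p = 0.47147 + (+0.03531) = 0.50678
t = 5: p = 0.50678 + (+0.01946) = 0.52624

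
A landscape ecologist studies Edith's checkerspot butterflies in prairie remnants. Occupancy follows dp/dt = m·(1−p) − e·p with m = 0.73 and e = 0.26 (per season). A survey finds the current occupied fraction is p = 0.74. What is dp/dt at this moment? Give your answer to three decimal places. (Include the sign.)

-0.003

Colonization term: m·(1−p) = 0.73×0.2600 = 0.18980.
Extinction term: e·p = 0.19240.
dp/dt = 0.18980 − 0.19240 = -0.00260.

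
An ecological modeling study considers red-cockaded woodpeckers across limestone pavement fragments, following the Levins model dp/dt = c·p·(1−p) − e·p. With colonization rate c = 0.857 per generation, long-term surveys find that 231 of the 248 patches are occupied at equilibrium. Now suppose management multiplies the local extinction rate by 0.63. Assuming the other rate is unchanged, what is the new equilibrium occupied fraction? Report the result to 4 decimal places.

Observed p* = 231/248 = 0.93145.
Balance c(1−p*) = e gives e = 0.857×(1 − 0.93145) = 0.05875.
New p* = 1 − e/c = 1 − 0.03701/0.85700 = 0.95681.

0.9568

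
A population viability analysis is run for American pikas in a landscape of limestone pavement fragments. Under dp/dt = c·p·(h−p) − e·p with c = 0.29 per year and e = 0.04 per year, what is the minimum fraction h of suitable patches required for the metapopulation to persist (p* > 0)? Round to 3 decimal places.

0.138

p* = h − e/c is positive only when h > e/c.
h_min = e/c = 0.04/0.29 = 0.1379.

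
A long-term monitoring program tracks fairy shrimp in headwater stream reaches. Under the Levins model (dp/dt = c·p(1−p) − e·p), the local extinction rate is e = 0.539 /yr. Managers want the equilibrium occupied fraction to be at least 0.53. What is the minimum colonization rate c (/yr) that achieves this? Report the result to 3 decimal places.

1.147

p* = 1 − e/c ≥ 0.53 requires e/c ≤ 0.4700, i.e. c ≥ e/0.4700.
c_min = 0.539/0.4700 = 1.1468.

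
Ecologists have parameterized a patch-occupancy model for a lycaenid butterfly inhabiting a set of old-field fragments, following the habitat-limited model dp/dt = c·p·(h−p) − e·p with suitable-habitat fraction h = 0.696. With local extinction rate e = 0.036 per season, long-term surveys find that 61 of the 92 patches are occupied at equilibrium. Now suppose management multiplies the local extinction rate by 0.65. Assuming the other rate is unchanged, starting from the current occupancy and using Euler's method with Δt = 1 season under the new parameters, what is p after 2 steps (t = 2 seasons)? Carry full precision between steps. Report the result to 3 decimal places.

0.674

Observed p* = 61/92 = 0.66304.
Balance c(h−p*) = e gives c = e/(0.696 − 0.66304) = 0.036/0.03296 = 1.09235.
Starting from p₀ = 0.66304; update p ← p + (dp/dt)·Δt with the new parameters.
p: 0.66304 → 0.67140  (Δp = +0.00835)
p: 0.67140 → 0.67373  (Δp = +0.00233)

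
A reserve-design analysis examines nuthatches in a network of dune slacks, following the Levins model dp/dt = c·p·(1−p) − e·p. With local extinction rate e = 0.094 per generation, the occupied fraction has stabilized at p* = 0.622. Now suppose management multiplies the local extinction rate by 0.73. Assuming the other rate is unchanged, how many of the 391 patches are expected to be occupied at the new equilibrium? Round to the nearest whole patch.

Balance c(1−p*) = e gives c = e/(1 − 0.62200) = 0.094/0.37800 = 0.24868.
New p* = 1 − e/c = 1 − 0.06862/0.24868 = 0.72406.
Expected occupied = 391 × 0.72406 = 283.11 ≈ 283.

283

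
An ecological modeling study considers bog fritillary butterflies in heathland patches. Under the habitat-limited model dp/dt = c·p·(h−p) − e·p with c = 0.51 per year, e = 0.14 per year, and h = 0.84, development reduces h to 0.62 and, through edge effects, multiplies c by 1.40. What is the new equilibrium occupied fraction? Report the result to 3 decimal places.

0.424

Before: p* = h − e/c = 0.84 − 0.14/0.51 = 0.84 − 0.2745 = 0.5655.
After: c = 0.714, e = 0.14, h = 0.62; p* = 0.62 − 0.14/0.714 = 0.4239.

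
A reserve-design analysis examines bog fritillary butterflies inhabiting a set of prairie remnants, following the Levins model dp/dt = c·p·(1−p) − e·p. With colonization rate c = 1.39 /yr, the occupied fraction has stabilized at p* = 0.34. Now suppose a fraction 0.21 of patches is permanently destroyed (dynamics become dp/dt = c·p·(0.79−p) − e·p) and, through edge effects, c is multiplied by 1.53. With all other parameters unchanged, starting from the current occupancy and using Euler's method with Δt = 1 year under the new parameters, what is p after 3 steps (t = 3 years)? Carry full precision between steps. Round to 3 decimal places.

0.358

Balance c(1−p*) = e gives e = 1.39×(1 − 0.34000) = 0.91740.
Starting from p₀ = 0.34000; update p ← p + (dp/dt)·Δt with the new parameters.
p: 0.34000 → 0.35347  (Δp = +0.01347)
p: 0.35347 → 0.35735  (Δp = +0.00388)
p: 0.35735 → 0.35832  (Δp = +0.00097)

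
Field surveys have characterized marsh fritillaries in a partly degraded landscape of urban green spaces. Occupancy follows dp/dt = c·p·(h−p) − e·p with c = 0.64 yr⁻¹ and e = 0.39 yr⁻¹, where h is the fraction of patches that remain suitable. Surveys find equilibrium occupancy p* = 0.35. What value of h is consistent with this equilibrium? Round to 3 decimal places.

0.959

At equilibrium c(h−p*) = e, so h = p* + e/c.
h = 0.35 + 0.39/0.64 = 0.35 + 0.6094 = 0.9594.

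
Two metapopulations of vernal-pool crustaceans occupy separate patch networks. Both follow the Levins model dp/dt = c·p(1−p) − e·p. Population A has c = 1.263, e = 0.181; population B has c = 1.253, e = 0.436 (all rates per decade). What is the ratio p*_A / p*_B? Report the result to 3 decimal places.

1.314

A: p*_A = 1 − 0.181/1.263 = 0.8567.
B: p*_B = 1 − 0.436/1.253 = 0.6520.
p*_A / p*_B = 0.8567/0.6520 = 1.3139.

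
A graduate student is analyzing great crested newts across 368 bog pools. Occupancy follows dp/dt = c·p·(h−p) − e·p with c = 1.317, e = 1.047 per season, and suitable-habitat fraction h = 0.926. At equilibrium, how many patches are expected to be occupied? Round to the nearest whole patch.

p* = h − e/c = 0.926 − 0.7950 = 0.1310.
Expected occupied patches = N × p* = 368 × 0.1310 = 48.21 ≈ 48.

48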